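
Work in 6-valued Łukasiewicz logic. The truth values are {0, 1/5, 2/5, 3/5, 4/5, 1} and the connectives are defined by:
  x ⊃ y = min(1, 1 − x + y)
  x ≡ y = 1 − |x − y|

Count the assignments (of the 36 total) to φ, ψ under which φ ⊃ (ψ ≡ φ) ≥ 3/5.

32

value 1: 27 assignments (counts)
value 4/5: 3 assignments (counts)
value 3/5: 2 assignments (counts)
value 2/5: 2 assignments
value 1/5: 1 assignment
value 0: 1 assignment
So 32 of the 36 assignments meet the threshold.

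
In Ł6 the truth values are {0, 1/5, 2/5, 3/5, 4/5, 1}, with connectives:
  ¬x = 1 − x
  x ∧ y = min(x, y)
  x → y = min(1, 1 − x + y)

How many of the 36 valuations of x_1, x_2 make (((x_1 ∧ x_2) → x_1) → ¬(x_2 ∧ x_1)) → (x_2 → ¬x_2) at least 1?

value 1: 27 assignments (counts)
value 4/5: 3 assignments
value 3/5: 2 assignments
value 2/5: 2 assignments
value 1/5: 1 assignment
value 0: 1 assignment
So 27 of the 36 assignments meet the threshold.

27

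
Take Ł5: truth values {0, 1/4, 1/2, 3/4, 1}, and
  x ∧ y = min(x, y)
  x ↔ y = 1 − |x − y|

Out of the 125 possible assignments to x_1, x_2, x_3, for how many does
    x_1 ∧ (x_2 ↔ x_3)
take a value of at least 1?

5

value 1: 5 assignments (counts)
value 3/4: 21 assignments
value 1/2: 31 assignments
value 1/4: 35 assignments
value 0: 33 assignments
So 5 of the 125 assignments meet the threshold.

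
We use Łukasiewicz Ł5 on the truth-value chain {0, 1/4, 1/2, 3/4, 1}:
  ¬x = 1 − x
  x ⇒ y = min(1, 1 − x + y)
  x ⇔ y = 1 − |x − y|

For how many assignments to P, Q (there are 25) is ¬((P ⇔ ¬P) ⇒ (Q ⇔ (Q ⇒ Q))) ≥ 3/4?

value 1: 1 assignment (counts)
value 3/4: 1 assignment (counts)
value 1/2: 3 assignments
value 1/4: 3 assignments
value 0: 17 assignments
So 2 of the 25 assignments meet the threshold.

2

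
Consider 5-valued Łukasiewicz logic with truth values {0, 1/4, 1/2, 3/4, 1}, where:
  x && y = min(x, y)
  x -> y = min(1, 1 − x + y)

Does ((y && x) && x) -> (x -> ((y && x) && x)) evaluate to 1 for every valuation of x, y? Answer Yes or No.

At x = 1/4, y = 1, for instance:
y && x = 1 && 1/4 = 1/4
(y && x) && x = 1/4 && 1/4 = 1/4
x -> ((y && x) && x) = 1/4 -> 1/4 = 1
((y && x) && x) -> (x -> ((y && x) && x)) = 1/4 -> 1 = 1
and checking the remaining 24 assignments likewise gives ≥ 1 in every case.

Yes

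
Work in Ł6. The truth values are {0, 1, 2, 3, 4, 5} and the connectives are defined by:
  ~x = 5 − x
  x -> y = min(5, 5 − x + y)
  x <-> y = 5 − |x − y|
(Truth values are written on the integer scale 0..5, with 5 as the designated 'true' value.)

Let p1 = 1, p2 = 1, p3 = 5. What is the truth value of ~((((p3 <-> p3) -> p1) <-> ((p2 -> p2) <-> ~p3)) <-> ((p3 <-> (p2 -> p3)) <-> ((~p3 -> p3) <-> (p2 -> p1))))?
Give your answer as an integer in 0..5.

p3 <-> p3 = 5 <-> 5 = 5
(p3 <-> p3) -> p1 = 5 -> 1 = 1
p2 -> p2 = 1 -> 1 = 5
~p3 = ~5 = 0
(p2 -> p2) <-> ~p3 = 5 <-> 0 = 0
((p3 <-> p3) -> p1) <-> ((p2 -> p2) <-> ~p3) = 1 <-> 0 = 4
p2 -> p3 = 1 -> 5 = 5
p3 <-> (p2 -> p3) = 5 <-> 5 = 5
~p3 = ~5 = 0
~p3 -> p3 = 0 -> 5 = 5
p2 -> p1 = 1 -> 1 = 5
(~p3 -> p3) <-> (p2 -> p1) = 5 <-> 5 = 5
(p3 <-> (p2 -> p3)) <-> ((~p3 -> p3) <-> (p2 -> p1)) = 5 <-> 5 = 5
(((p3 <-> p3) -> p1) <-> ((p2 -> p2) <-> ~p3)) <-> ((p3 <-> (p2 -> p3)) <-> ((~p3 -> p3) <-> (p2 -> p1))) = 4 <-> 5 = 4
~((((p3 <-> p3) -> p1) <-> ((p2 -> p2) <-> ~p3)) <-> ((p3 <-> (p2 -> p3)) <-> ((~p3 -> p3) <-> (p2 -> p1)))) = ~4 = 1

1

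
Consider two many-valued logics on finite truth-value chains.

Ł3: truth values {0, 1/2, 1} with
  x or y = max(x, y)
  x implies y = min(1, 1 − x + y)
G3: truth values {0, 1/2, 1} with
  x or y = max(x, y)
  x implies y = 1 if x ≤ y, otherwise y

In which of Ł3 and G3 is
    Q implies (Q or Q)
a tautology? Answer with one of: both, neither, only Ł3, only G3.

In Ł3: every assignment gives 1 — tautology.
In G3: every assignment gives 1 — tautology.

both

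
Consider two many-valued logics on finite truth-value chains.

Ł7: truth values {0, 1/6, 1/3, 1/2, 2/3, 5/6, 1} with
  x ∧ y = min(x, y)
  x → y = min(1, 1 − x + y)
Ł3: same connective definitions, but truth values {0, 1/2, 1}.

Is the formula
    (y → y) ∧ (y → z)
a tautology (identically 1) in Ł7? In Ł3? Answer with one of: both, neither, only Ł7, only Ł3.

In Ł7: at y = 1/6, z = 0 the value is 5/6 — not a tautology.
In Ł3: at y = 1/2, z = 0 the value is 1/2 — not a tautology.

neither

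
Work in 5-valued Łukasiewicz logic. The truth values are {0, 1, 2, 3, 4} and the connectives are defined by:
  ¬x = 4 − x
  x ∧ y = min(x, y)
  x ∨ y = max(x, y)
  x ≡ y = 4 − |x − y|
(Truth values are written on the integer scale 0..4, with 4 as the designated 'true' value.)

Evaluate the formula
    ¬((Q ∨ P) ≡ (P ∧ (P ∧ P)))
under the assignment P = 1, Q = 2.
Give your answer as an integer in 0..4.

Q ∨ P = 2 ∨ 1 = 2
P ∧ P = 1 ∧ 1 = 1
P ∧ (P ∧ P) = 1 ∧ 1 = 1
(Q ∨ P) ≡ (P ∧ (P ∧ P)) = 2 ≡ 1 = 3
¬((Q ∨ P) ≡ (P ∧ (P ∧ P))) = ¬3 = 1

1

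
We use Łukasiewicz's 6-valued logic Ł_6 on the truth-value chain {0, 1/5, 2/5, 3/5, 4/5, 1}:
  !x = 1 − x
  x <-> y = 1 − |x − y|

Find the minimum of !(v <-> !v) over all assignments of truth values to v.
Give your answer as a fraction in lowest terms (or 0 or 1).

1/5

Take v = 2/5:
!v = !2/5 = 3/5
v <-> !v = 2/5 <-> 3/5 = 4/5
!(v <-> !v) = !4/5 = 1/5
No assignment yields a value below 1/5, so this is the minimum.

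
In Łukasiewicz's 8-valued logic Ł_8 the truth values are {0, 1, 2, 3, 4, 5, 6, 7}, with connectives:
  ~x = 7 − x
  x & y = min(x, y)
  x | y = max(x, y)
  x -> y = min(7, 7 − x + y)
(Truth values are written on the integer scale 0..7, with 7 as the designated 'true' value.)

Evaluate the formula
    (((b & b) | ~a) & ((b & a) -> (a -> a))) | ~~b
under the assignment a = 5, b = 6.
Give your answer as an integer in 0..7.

6

b & b = 6 & 6 = 6
~a = ~5 = 2
(b & b) | ~a = 6 | 2 = 6
b & a = 6 & 5 = 5
a -> a = 5 -> 5 = 7
(b & a) -> (a -> a) = 5 -> 7 = 7
((b & b) | ~a) & ((b & a) -> (a -> a)) = 6 & 7 = 6
~b = ~6 = 1
~~b = ~1 = 6
(((b & b) | ~a) & ((b & a) -> (a -> a))) | ~~b = 6 | 6 = 6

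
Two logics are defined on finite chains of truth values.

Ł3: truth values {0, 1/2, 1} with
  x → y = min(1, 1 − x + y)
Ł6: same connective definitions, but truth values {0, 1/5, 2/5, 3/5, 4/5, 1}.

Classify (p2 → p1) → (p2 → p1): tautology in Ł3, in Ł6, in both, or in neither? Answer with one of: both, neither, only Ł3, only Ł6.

In Ł3: every assignment gives 1 — tautology.
In Ł6: every assignment gives 1 — tautology.

both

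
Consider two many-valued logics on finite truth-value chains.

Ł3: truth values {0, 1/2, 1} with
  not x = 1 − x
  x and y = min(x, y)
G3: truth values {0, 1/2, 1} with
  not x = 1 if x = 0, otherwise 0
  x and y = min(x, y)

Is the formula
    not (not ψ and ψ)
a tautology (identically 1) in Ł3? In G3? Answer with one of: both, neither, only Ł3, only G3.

In Ł3: at ψ = 1/2 the value is 1/2 — not a tautology.
In G3: every assignment gives 1 — tautology.

only G3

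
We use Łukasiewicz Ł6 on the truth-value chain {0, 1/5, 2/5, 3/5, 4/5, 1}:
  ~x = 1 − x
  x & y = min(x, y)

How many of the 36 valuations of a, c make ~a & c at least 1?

1

value 1: 1 assignment (counts)
value 4/5: 3 assignments
value 3/5: 5 assignments
value 2/5: 7 assignments
value 1/5: 9 assignments
value 0: 11 assignments
So 1 of the 36 assignments meets the threshold.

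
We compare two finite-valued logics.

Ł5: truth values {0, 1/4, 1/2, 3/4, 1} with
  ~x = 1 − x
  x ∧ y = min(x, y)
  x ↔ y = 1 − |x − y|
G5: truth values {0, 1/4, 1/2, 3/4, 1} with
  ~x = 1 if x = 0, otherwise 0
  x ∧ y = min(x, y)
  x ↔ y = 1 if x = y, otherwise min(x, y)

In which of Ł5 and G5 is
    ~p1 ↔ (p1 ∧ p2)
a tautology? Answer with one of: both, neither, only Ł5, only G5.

neither

In Ł5: at p1 = 0, p2 = 0 the value is 0 — not a tautology.
In G5: at p1 = 0, p2 = 0 the value is 0 — not a tautology.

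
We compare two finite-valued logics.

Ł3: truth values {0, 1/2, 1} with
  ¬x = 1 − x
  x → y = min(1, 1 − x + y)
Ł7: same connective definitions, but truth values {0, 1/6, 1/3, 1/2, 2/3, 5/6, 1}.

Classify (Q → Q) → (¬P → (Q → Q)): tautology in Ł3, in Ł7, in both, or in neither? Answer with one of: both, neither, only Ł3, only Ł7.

In Ł3: every assignment gives 1 — tautology.
In Ł7: every assignment gives 1 — tautology.

both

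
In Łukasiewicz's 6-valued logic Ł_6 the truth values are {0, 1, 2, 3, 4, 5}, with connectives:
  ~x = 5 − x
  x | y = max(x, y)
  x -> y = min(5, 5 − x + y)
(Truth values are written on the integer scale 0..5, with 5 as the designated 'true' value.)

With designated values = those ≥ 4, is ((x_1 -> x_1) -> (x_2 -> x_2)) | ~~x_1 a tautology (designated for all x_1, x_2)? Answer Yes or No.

At x_1 = 0, x_2 = 3, for instance:
x_1 -> x_1 = 0 -> 0 = 5
x_2 -> x_2 = 3 -> 3 = 5
(x_1 -> x_1) -> (x_2 -> x_2) = 5 -> 5 = 5
~x_1 = ~0 = 5
~~x_1 = ~5 = 0
((x_1 -> x_1) -> (x_2 -> x_2)) | ~~x_1 = 5 | 0 = 5
and checking the remaining 35 assignments likewise gives ≥ 4 in every case.

Yes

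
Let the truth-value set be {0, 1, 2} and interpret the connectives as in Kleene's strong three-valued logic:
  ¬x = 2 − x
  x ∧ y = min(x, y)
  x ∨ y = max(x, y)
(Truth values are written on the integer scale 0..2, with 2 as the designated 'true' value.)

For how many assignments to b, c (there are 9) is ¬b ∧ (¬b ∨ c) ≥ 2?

b = 0, c = 0 ↦ 2  ≥
b = 0, c = 1 ↦ 2  ≥
b = 0, c = 2 ↦ 2  ≥
b = 1, c = 0 ↦ 1  <
b = 1, c = 1 ↦ 1  <
b = 1, c = 2 ↦ 1  <
b = 2, c = 0 ↦ 0  <
b = 2, c = 1 ↦ 0  <
b = 2, c = 2 ↦ 0  <
So 3 of the 9 assignments meet the threshold.

3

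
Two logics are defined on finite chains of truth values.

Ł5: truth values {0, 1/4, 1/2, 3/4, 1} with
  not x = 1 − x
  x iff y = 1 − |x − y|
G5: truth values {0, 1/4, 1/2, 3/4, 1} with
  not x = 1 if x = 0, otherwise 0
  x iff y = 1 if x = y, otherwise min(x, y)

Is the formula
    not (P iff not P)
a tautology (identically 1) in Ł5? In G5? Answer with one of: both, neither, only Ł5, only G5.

In Ł5: at P = 1/4 the value is 1/2 — not a tautology.
In G5: every assignment gives 1 — tautology.

only G5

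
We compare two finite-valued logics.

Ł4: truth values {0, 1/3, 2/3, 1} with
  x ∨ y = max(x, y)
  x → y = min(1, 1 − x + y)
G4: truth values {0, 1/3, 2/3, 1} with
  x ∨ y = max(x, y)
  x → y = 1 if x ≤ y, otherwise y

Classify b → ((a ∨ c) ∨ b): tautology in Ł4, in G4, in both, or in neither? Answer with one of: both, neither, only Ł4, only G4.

both

In Ł4: every assignment gives 1 — tautology.
In G4: every assignment gives 1 — tautology.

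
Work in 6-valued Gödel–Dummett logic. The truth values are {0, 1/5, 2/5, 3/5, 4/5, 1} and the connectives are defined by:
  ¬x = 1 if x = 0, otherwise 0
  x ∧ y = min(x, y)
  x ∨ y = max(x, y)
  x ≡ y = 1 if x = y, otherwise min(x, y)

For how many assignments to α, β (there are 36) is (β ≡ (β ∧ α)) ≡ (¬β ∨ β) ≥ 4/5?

value 1: 7 assignments (counts)
value 4/5: 3 assignments (counts)
value 3/5: 5 assignments
value 2/5: 7 assignments
value 1/5: 9 assignments
value 0: 5 assignments
So 10 of the 36 assignments meet the threshold.

10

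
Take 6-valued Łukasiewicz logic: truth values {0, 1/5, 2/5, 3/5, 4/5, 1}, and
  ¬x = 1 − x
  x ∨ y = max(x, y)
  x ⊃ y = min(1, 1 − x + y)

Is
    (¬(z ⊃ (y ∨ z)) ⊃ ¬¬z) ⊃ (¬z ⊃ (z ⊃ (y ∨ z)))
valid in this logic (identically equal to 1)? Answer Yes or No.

At y = 3/5, z = 2/5, for instance:
y ∨ z = 3/5 ∨ 2/5 = 3/5
z ⊃ (y ∨ z) = 2/5 ⊃ 3/5 = 1
¬(z ⊃ (y ∨ z)) = ¬1 = 0
¬z = ¬2/5 = 3/5
¬¬z = ¬3/5 = 2/5
¬(z ⊃ (y ∨ z)) ⊃ ¬¬z = 0 ⊃ 2/5 = 1
¬z ⊃ (z ⊃ (y ∨ z)) = 3/5 ⊃ 1 = 1
(¬(z ⊃ (y ∨ z)) ⊃ ¬¬z) ⊃ (¬z ⊃ (z ⊃ (y ∨ z))) = 1 ⊃ 1 = 1
and checking the remaining 35 assignments likewise gives ≥ 1 in every case.

Yes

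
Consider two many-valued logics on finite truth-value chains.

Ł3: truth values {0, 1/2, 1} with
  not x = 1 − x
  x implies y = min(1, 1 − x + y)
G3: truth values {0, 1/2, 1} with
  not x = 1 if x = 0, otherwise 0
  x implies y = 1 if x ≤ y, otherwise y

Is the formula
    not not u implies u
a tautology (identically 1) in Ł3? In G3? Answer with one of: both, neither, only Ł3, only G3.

In Ł3: every assignment gives 1 — tautology.
In G3: at u = 1/2 the value is 1/2 — not a tautology.

only Ł3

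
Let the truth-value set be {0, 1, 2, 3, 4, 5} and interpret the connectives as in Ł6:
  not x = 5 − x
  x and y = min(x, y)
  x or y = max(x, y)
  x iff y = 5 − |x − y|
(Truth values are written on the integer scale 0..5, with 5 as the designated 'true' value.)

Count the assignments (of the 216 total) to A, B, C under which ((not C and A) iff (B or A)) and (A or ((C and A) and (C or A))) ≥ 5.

value 5: 6 assignments (counts)
value 4: 23 assignments
value 3: 39 assignments
value 2: 51 assignments
value 1: 51 assignments
value 0: 46 assignments
So 6 of the 216 assignments meet the threshold.

6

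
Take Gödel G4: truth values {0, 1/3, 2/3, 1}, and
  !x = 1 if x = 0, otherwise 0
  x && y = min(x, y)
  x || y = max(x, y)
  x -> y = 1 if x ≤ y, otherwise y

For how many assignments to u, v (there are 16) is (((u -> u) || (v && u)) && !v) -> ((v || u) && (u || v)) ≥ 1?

u = 0, v = 0 ↦ 0  <
u = 0, v = 1/3 ↦ 1  ≥
u = 0, v = 2/3 ↦ 1  ≥
u = 0, v = 1 ↦ 1  ≥
u = 1/3, v = 0 ↦ 1/3  <
u = 1/3, v = 1/3 ↦ 1  ≥
u = 1/3, v = 2/3 ↦ 1  ≥
u = 1/3, v = 1 ↦ 1  ≥
u = 2/3, v = 0 ↦ 2/3  <
u = 2/3, v = 1/3 ↦ 1  ≥
u = 2/3, v = 2/3 ↦ 1  ≥
u = 2/3, v = 1 ↦ 1  ≥
u = 1, v = 0 ↦ 1  ≥
u = 1, v = 1/3 ↦ 1  ≥
u = 1, v = 2/3 ↦ 1  ≥
u = 1, v = 1 ↦ 1  ≥
So 13 of the 16 assignments meet the threshold.

13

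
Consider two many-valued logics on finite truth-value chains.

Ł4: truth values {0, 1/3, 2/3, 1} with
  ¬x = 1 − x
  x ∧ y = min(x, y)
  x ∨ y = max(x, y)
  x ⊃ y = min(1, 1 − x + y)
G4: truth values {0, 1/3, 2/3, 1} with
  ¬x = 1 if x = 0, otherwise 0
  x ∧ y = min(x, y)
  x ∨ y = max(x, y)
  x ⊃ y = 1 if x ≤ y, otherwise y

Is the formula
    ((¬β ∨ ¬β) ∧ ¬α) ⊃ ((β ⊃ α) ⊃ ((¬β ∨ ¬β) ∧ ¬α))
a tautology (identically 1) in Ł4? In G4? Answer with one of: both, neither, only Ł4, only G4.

In Ł4: every assignment gives 1 — tautology.
In G4: every assignment gives 1 — tautology.

both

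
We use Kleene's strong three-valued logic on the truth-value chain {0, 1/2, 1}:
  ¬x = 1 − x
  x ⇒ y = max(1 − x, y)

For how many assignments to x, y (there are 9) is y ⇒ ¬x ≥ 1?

x = 0, y = 0 ↦ 1  ≥
x = 0, y = 1/2 ↦ 1  ≥
x = 0, y = 1 ↦ 1  ≥
x = 1/2, y = 0 ↦ 1  ≥
x = 1/2, y = 1/2 ↦ 1/2  <
x = 1/2, y = 1 ↦ 1/2  <
x = 1, y = 0 ↦ 1  ≥
x = 1, y = 1/2 ↦ 1/2  <
x = 1, y = 1 ↦ 0  <
So 5 of the 9 assignments meet the threshold.

5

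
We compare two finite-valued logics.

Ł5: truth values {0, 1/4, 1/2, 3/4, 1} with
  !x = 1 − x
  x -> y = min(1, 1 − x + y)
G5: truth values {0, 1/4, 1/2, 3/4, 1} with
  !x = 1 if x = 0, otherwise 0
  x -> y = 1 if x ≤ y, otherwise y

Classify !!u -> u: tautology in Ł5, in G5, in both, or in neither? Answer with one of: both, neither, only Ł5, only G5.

In Ł5: every assignment gives 1 — tautology.
In G5: at u = 1/4 the value is 1/4 — not a tautology.

only Ł5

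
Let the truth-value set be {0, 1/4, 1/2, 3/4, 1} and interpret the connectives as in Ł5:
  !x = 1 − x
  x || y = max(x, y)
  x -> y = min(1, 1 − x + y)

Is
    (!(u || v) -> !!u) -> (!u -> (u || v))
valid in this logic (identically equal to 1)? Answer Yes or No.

At u = 0, v = 1/2, for instance:
u || v = 0 || 1/2 = 1/2
!(u || v) = !1/2 = 1/2
!u = !0 = 1
!!u = !1 = 0
!(u || v) -> !!u = 1/2 -> 0 = 1/2
!u -> (u || v) = 1 -> 1/2 = 1/2
(!(u || v) -> !!u) -> (!u -> (u || v)) = 1/2 -> 1/2 = 1
and checking the remaining 24 assignments likewise gives ≥ 1 in every case.

Yes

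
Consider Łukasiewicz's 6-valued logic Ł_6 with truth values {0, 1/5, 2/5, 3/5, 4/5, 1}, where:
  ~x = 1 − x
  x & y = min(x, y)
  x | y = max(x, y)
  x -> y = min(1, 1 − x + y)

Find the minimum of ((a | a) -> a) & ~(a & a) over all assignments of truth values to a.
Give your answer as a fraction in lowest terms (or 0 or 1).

Take a = 1:
a | a = 1 | 1 = 1
(a | a) -> a = 1 -> 1 = 1
a & a = 1 & 1 = 1
~(a & a) = ~1 = 0
((a | a) -> a) & ~(a & a) = 1 & 0 = 0
No assignment yields a value below 0, so this is the minimum.

0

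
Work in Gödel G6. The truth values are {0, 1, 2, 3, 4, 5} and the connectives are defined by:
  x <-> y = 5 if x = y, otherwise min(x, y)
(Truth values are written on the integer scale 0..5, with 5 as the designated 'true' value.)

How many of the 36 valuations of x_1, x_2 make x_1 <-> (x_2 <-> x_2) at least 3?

value 5: 6 assignments (counts)
value 4: 6 assignments (counts)
value 3: 6 assignments (counts)
value 2: 6 assignments
value 1: 6 assignments
value 0: 6 assignments
So 18 of the 36 assignments meet the threshold.

18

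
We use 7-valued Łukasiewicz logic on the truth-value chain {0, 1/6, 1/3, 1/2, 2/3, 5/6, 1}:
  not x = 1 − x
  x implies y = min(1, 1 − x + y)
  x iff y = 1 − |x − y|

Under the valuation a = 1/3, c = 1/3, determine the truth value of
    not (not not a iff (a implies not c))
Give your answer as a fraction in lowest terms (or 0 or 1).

2/3

not a = not 1/3 = 2/3
not not a = not 2/3 = 1/3
not c = not 1/3 = 2/3
a implies not c = 1/3 implies 2/3 = 1
not not a iff (a implies not c) = 1/3 iff 1 = 1/3
not (not not a iff (a implies not c)) = not 1/3 = 2/3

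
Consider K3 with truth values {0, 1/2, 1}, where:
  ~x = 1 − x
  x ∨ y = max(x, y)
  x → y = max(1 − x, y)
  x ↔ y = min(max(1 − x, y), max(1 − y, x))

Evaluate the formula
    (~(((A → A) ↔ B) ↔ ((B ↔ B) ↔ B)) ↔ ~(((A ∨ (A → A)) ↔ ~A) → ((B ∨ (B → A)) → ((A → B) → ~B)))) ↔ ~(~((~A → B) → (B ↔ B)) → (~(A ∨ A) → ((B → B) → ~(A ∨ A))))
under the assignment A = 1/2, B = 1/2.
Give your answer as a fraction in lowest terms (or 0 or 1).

1/2

A → A = 1/2 → 1/2 = 1/2
(A → A) ↔ B = 1/2 ↔ 1/2 = 1/2
B ↔ B = 1/2 ↔ 1/2 = 1/2
(B ↔ B) ↔ B = 1/2 ↔ 1/2 = 1/2
((A → A) ↔ B) ↔ ((B ↔ B) ↔ B) = 1/2 ↔ 1/2 = 1/2
~(((A → A) ↔ B) ↔ ((B ↔ B) ↔ B)) = ~1/2 = 1/2
A → A = 1/2 → 1/2 = 1/2
A ∨ (A → A) = 1/2 ∨ 1/2 = 1/2
~A = ~1/2 = 1/2
(A ∨ (A → A)) ↔ ~A = 1/2 ↔ 1/2 = 1/2
B → A = 1/2 → 1/2 = 1/2
B ∨ (B → A) = 1/2 ∨ 1/2 = 1/2
A → B = 1/2 → 1/2 = 1/2
~B = ~1/2 = 1/2
(A → B) → ~B = 1/2 → 1/2 = 1/2
(B ∨ (B → A)) → ((A → B) → ~B) = 1/2 → 1/2 = 1/2
((A ∨ (A → A)) ↔ ~A) → ((B ∨ (B → A)) → ((A → B) → ~B)) = 1/2 → 1/2 = 1/2
~(((A ∨ (A → A)) ↔ ~A) → ((B ∨ (B → A)) → ((A → B) → ~B))) = ~1/2 = 1/2
~(((A → A) ↔ B) ↔ ((B ↔ B) ↔ B)) ↔ ~(((A ∨ (A → A)) ↔ ~A) → ((B ∨ (B → A)) → ((A → B) → ~B))) = 1/2 ↔ 1/2 = 1/2
~A = ~1/2 = 1/2
~A → B = 1/2 → 1/2 = 1/2
B ↔ B = 1/2 ↔ 1/2 = 1/2
(~A → B) → (B ↔ B) = 1/2 → 1/2 = 1/2
~((~A → B) → (B ↔ B)) = ~1/2 = 1/2
A ∨ A = 1/2 ∨ 1/2 = 1/2
~(A ∨ A) = ~1/2 = 1/2
B → B = 1/2 → 1/2 = 1/2
A ∨ A = 1/2 ∨ 1/2 = 1/2
~(A ∨ A) = ~1/2 = 1/2
(B → B) → ~(A ∨ A) = 1/2 → 1/2 = 1/2
~(A ∨ A) → ((B → B) → ~(A ∨ A)) = 1/2 → 1/2 = 1/2
~((~A → B) → (B ↔ B)) → (~(A ∨ A) → ((B → B) → ~(A ∨ A))) = 1/2 → 1/2 = 1/2
~(~((~A → B) → (B ↔ B)) → (~(A ∨ A) → ((B → B) → ~(A ∨ A)))) = ~1/2 = 1/2
(~(((A → A) ↔ B) ↔ ((B ↔ B) ↔ B)) ↔ ~(((A ∨ (A → A)) ↔ ~A) → ((B ∨ (B → A)) → ((A → B) → ~B)))) ↔ ~(~((~A → B) → (B ↔ B)) → (~(A ∨ A) → ((B → B) → ~(A ∨ A)))) = 1/2 ↔ 1/2 = 1/2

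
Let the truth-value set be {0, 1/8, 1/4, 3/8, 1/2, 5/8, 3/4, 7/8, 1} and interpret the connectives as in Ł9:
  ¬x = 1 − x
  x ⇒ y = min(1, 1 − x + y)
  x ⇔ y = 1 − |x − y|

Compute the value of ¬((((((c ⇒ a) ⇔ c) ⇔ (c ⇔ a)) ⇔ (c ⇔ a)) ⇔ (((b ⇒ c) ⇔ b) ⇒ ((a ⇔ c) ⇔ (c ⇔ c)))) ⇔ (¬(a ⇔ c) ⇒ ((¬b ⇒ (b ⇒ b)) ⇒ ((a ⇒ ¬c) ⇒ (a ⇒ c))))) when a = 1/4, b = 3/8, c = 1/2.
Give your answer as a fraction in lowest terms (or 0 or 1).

c ⇒ a = 1/2 ⇒ 1/4 = 3/4
(c ⇒ a) ⇔ c = 3/4 ⇔ 1/2 = 3/4
c ⇔ a = 1/2 ⇔ 1/4 = 3/4
((c ⇒ a) ⇔ c) ⇔ (c ⇔ a) = 3/4 ⇔ 3/4 = 1
c ⇔ a = 1/2 ⇔ 1/4 = 3/4
(((c ⇒ a) ⇔ c) ⇔ (c ⇔ a)) ⇔ (c ⇔ a) = 1 ⇔ 3/4 = 3/4
b ⇒ c = 3/8 ⇒ 1/2 = 1
(b ⇒ c) ⇔ b = 1 ⇔ 3/8 = 3/8
a ⇔ c = 1/4 ⇔ 1/2 = 3/4
c ⇔ c = 1/2 ⇔ 1/2 = 1
(a ⇔ c) ⇔ (c ⇔ c) = 3/4 ⇔ 1 = 3/4
((b ⇒ c) ⇔ b) ⇒ ((a ⇔ c) ⇔ (c ⇔ c)) = 3/8 ⇒ 3/4 = 1
((((c ⇒ a) ⇔ c) ⇔ (c ⇔ a)) ⇔ (c ⇔ a)) ⇔ (((b ⇒ c) ⇔ b) ⇒ ((a ⇔ c) ⇔ (c ⇔ c))) = 3/4 ⇔ 1 = 3/4
a ⇔ c = 1/4 ⇔ 1/2 = 3/4
¬(a ⇔ c) = ¬3/4 = 1/4
¬b = ¬3/8 = 5/8
b ⇒ b = 3/8 ⇒ 3/8 = 1
¬b ⇒ (b ⇒ b) = 5/8 ⇒ 1 = 1
¬c = ¬1/2 = 1/2
a ⇒ ¬c = 1/4 ⇒ 1/2 = 1
a ⇒ c = 1/4 ⇒ 1/2 = 1
(a ⇒ ¬c) ⇒ (a ⇒ c) = 1 ⇒ 1 = 1
(¬b ⇒ (b ⇒ b)) ⇒ ((a ⇒ ¬c) ⇒ (a ⇒ c)) = 1 ⇒ 1 = 1
¬(a ⇔ c) ⇒ ((¬b ⇒ (b ⇒ b)) ⇒ ((a ⇒ ¬c) ⇒ (a ⇒ c))) = 1/4 ⇒ 1 = 1
(((((c ⇒ a) ⇔ c) ⇔ (c ⇔ a)) ⇔ (c ⇔ a)) ⇔ (((b ⇒ c) ⇔ b) ⇒ ((a ⇔ c) ⇔ (c ⇔ c)))) ⇔ (¬(a ⇔ c) ⇒ ((¬b ⇒ (b ⇒ b)) ⇒ ((a ⇒ ¬c) ⇒ (a ⇒ c)))) = 3/4 ⇔ 1 = 3/4
¬((((((c ⇒ a) ⇔ c) ⇔ (c ⇔ a)) ⇔ (c ⇔ a)) ⇔ (((b ⇒ c) ⇔ b) ⇒ ((a ⇔ c) ⇔ (c ⇔ c)))) ⇔ (¬(a ⇔ c) ⇒ ((¬b ⇒ (b ⇒ b)) ⇒ ((a ⇒ ¬c) ⇒ (a ⇒ c))))) = ¬3/4 = 1/4

1/4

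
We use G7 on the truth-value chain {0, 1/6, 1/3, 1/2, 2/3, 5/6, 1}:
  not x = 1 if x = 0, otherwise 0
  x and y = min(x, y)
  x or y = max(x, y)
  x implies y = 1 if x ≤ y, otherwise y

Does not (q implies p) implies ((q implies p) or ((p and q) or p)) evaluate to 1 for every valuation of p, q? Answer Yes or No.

No

Counterexample: take p = 0, q = 1/6.
q implies p = 1/6 implies 0 = 0
not (q implies p) = not 0 = 1
p and q = 0 and 1/6 = 0
(p and q) or p = 0 or 0 = 0
(q implies p) or ((p and q) or p) = 0 or 0 = 0
not (q implies p) implies ((q implies p) or ((p and q) or p)) = 1 implies 0 = 0
This gives 0 ≠ 1.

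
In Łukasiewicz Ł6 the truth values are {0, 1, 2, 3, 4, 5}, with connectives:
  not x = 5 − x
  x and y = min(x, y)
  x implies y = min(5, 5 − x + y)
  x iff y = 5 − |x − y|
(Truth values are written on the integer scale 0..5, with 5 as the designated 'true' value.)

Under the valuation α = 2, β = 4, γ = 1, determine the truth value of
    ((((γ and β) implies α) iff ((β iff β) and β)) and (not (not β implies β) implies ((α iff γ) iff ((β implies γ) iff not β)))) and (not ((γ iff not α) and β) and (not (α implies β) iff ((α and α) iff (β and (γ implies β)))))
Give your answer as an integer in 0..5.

γ and β = 1 and 4 = 1
(γ and β) implies α = 1 implies 2 = 5
β iff β = 4 iff 4 = 5
(β iff β) and β = 5 and 4 = 4
((γ and β) implies α) iff ((β iff β) and β) = 5 iff 4 = 4
not β = not 4 = 1
not β implies β = 1 implies 4 = 5
not (not β implies β) = not 5 = 0
α iff γ = 2 iff 1 = 4
β implies γ = 4 implies 1 = 2
not β = not 4 = 1
(β implies γ) iff not β = 2 iff 1 = 4
(α iff γ) iff ((β implies γ) iff not β) = 4 iff 4 = 5
not (not β implies β) implies ((α iff γ) iff ((β implies γ) iff not β)) = 0 implies 5 = 5
(((γ and β) implies α) iff ((β iff β) and β)) and (not (not β implies β) implies ((α iff γ) iff ((β implies γ) iff not β))) = 4 and 5 = 4
not α = not 2 = 3
γ iff not α = 1 iff 3 = 3
(γ iff not α) and β = 3 and 4 = 3
not ((γ iff not α) and β) = not 3 = 2
α implies β = 2 implies 4 = 5
not (α implies β) = not 5 = 0
α and α = 2 and 2 = 2
γ implies β = 1 implies 4 = 5
β and (γ implies β) = 4 and 5 = 4
(α and α) iff (β and (γ implies β)) = 2 iff 4 = 3
not (α implies β) iff ((α and α) iff (β and (γ implies β))) = 0 iff 3 = 2
not ((γ iff not α) and β) and (not (α implies β) iff ((α and α) iff (β and (γ implies β)))) = 2 and 2 = 2
((((γ and β) implies α) iff ((β iff β) and β)) and (not (not β implies β) implies ((α iff γ) iff ((β implies γ) iff not β)))) and (not ((γ iff not α) and β) and (not (α implies β) iff ((α and α) iff (β and (γ implies β))))) = 4 and 2 = 2

2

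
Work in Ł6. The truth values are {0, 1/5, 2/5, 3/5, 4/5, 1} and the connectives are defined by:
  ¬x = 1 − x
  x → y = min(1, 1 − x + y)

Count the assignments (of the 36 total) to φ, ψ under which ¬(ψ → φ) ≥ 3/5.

value 1: 1 assignment (counts)
value 4/5: 2 assignments (counts)
value 3/5: 3 assignments (counts)
value 2/5: 4 assignments
value 1/5: 5 assignments
value 0: 21 assignments
So 6 of the 36 assignments meet the threshold.

6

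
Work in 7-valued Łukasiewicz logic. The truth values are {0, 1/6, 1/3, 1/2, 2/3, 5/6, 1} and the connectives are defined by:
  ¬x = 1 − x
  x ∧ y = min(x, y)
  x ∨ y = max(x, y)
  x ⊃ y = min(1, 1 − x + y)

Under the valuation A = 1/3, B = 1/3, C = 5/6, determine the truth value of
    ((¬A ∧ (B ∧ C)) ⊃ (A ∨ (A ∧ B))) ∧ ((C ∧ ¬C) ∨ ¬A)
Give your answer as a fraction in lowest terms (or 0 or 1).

¬A = ¬1/3 = 2/3
B ∧ C = 1/3 ∧ 5/6 = 1/3
¬A ∧ (B ∧ C) = 2/3 ∧ 1/3 = 1/3
A ∧ B = 1/3 ∧ 1/3 = 1/3
A ∨ (A ∧ B) = 1/3 ∨ 1/3 = 1/3
(¬A ∧ (B ∧ C)) ⊃ (A ∨ (A ∧ B)) = 1/3 ⊃ 1/3 = 1
¬C = ¬5/6 = 1/6
C ∧ ¬C = 5/6 ∧ 1/6 = 1/6
¬A = ¬1/3 = 2/3
(C ∧ ¬C) ∨ ¬A = 1/6 ∨ 2/3 = 2/3
((¬A ∧ (B ∧ C)) ⊃ (A ∨ (A ∧ B))) ∧ ((C ∧ ¬C) ∨ ¬A) = 1 ∧ 2/3 = 2/3

2/3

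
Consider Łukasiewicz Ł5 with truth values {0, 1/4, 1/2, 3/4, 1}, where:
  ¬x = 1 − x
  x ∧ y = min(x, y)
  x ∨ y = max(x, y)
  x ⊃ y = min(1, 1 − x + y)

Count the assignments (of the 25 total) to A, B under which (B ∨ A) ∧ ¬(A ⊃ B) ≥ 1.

value 1: 1 assignment (counts)
value 3/4: 2 assignments
value 1/2: 3 assignments
value 1/4: 4 assignments
value 0: 15 assignments
So 1 of the 25 assignments meets the threshold.

1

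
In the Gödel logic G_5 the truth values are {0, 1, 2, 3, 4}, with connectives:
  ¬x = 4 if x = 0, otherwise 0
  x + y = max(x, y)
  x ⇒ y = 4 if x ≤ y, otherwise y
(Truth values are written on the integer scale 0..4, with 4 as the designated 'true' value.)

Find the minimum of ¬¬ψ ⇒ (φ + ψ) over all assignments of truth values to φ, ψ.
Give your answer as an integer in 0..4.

Take φ = 0, ψ = 1:
¬ψ = ¬1 = 0
¬¬ψ = ¬0 = 4
φ + ψ = 0 + 1 = 1
¬¬ψ ⇒ (φ + ψ) = 4 ⇒ 1 = 1
No assignment yields a value below 1, so this is the minimum.

1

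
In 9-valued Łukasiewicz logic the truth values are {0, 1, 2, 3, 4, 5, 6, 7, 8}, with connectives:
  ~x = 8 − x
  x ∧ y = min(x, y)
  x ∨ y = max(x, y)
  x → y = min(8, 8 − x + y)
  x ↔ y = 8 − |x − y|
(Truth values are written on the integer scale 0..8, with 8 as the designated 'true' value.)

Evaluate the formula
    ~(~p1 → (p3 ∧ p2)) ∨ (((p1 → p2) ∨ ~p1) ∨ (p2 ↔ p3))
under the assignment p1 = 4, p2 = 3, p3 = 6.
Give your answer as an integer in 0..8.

7

~p1 = ~4 = 4
p3 ∧ p2 = 6 ∧ 3 = 3
~p1 → (p3 ∧ p2) = 4 → 3 = 7
~(~p1 → (p3 ∧ p2)) = ~7 = 1
p1 → p2 = 4 → 3 = 7
~p1 = ~4 = 4
(p1 → p2) ∨ ~p1 = 7 ∨ 4 = 7
p2 ↔ p3 = 3 ↔ 6 = 5
((p1 → p2) ∨ ~p1) ∨ (p2 ↔ p3) = 7 ∨ 5 = 7
~(~p1 → (p3 ∧ p2)) ∨ (((p1 → p2) ∨ ~p1) ∨ (p2 ↔ p3)) = 1 ∨ 7 = 7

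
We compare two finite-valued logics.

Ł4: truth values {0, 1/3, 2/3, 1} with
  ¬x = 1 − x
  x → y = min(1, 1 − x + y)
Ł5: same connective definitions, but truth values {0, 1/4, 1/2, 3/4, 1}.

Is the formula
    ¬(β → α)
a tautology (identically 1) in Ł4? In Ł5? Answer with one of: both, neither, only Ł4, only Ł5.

In Ł4: at α = 0, β = 0 the value is 0 — not a tautology.
In Ł5: at α = 0, β = 0 the value is 0 — not a tautology.

neither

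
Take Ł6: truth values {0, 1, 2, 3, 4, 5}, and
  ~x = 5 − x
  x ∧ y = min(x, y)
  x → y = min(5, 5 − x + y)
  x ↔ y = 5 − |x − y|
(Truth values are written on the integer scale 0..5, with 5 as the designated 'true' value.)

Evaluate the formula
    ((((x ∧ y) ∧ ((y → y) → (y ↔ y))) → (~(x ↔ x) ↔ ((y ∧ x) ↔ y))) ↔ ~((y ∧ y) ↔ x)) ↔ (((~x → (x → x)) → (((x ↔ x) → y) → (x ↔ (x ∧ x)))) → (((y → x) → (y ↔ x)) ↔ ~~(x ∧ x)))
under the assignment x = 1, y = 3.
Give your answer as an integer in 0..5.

x ∧ y = 1 ∧ 3 = 1
y → y = 3 → 3 = 5
y ↔ y = 3 ↔ 3 = 5
(y → y) → (y ↔ y) = 5 → 5 = 5
(x ∧ y) ∧ ((y → y) → (y ↔ y)) = 1 ∧ 5 = 1
x ↔ x = 1 ↔ 1 = 5
~(x ↔ x) = ~5 = 0
y ∧ x = 3 ∧ 1 = 1
(y ∧ x) ↔ y = 1 ↔ 3 = 3
~(x ↔ x) ↔ ((y ∧ x) ↔ y) = 0 ↔ 3 = 2
((x ∧ y) ∧ ((y → y) → (y ↔ y))) → (~(x ↔ x) ↔ ((y ∧ x) ↔ y)) = 1 → 2 = 5
y ∧ y = 3 ∧ 3 = 3
(y ∧ y) ↔ x = 3 ↔ 1 = 3
~((y ∧ y) ↔ x) = ~3 = 2
(((x ∧ y) ∧ ((y → y) → (y ↔ y))) → (~(x ↔ x) ↔ ((y ∧ x) ↔ y))) ↔ ~((y ∧ y) ↔ x) = 5 ↔ 2 = 2
~x = ~1 = 4
x → x = 1 → 1 = 5
~x → (x → x) = 4 → 5 = 5
x ↔ x = 1 ↔ 1 = 5
(x ↔ x) → y = 5 → 3 = 3
x ∧ x = 1 ∧ 1 = 1
x ↔ (x ∧ x) = 1 ↔ 1 = 5
((x ↔ x) → y) → (x ↔ (x ∧ x)) = 3 → 5 = 5
(~x → (x → x)) → (((x ↔ x) → y) → (x ↔ (x ∧ x))) = 5 → 5 = 5
y → x = 3 → 1 = 3
y ↔ x = 3 ↔ 1 = 3
(y → x) → (y ↔ x) = 3 → 3 = 5
x ∧ x = 1 ∧ 1 = 1
~(x ∧ x) = ~1 = 4
~~(x ∧ x) = ~4 = 1
((y → x) → (y ↔ x)) ↔ ~~(x ∧ x) = 5 ↔ 1 = 1
((~x → (x → x)) → (((x ↔ x) → y) → (x ↔ (x ∧ x)))) → (((y → x) → (y ↔ x)) ↔ ~~(x ∧ x)) = 5 → 1 = 1
((((x ∧ y) ∧ ((y → y) → (y ↔ y))) → (~(x ↔ x) ↔ ((y ∧ x) ↔ y))) ↔ ~((y ∧ y) ↔ x)) ↔ (((~x → (x → x)) → (((x ↔ x) → y) → (x ↔ (x ∧ x)))) → (((y → x) → (y ↔ x)) ↔ ~~(x ∧ x))) = 2 ↔ 1 = 4

4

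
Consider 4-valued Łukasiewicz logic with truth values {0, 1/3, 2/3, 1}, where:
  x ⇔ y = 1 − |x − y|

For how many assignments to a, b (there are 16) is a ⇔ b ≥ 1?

a = 0, b = 0 ↦ 1  ≥
a = 0, b = 1/3 ↦ 2/3  <
a = 0, b = 2/3 ↦ 1/3  <
a = 0, b = 1 ↦ 0  <
a = 1/3, b = 0 ↦ 2/3  <
a = 1/3, b = 1/3 ↦ 1  ≥
a = 1/3, b = 2/3 ↦ 2/3  <
a = 1/3, b = 1 ↦ 1/3  <
a = 2/3, b = 0 ↦ 1/3  <
a = 2/3, b = 1/3 ↦ 2/3  <
a = 2/3, b = 2/3 ↦ 1  ≥
a = 2/3, b = 1 ↦ 2/3  <
a = 1, b = 0 ↦ 0  <
a = 1, b = 1/3 ↦ 1/3  <
a = 1, b = 2/3 ↦ 2/3  <
a = 1, b = 1 ↦ 1  ≥
So 4 of the 16 assignments meet the threshold.

4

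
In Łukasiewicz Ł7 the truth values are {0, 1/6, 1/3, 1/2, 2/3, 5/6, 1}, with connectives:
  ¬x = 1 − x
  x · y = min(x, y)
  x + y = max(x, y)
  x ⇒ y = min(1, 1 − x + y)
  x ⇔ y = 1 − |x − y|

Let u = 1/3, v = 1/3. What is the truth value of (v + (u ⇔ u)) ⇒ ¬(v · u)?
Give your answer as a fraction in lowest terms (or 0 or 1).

2/3

u ⇔ u = 1/3 ⇔ 1/3 = 1
v + (u ⇔ u) = 1/3 + 1 = 1
v · u = 1/3 · 1/3 = 1/3
¬(v · u) = ¬1/3 = 2/3
(v + (u ⇔ u)) ⇒ ¬(v · u) = 1 ⇒ 2/3 = 2/3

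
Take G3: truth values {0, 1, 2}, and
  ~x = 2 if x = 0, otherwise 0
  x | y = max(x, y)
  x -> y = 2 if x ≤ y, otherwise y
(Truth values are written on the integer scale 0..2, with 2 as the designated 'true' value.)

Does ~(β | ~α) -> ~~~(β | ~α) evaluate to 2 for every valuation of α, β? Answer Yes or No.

α = 0, β = 0 ↦ 2
α = 0, β = 1 ↦ 2
α = 0, β = 2 ↦ 2
α = 1, β = 0 ↦ 2
α = 1, β = 1 ↦ 2
α = 1, β = 2 ↦ 2
α = 2, β = 0 ↦ 2
α = 2, β = 1 ↦ 2
α = 2, β = 2 ↦ 2
Every assignment gives a value ≥ 2.

Yes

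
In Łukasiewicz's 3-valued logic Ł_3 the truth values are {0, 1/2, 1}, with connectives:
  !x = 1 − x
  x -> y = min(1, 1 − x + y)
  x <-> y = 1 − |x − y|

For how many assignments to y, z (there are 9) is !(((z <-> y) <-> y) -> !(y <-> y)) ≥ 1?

4

y = 0, z = 0 ↦ 0  <
y = 0, z = 1/2 ↦ 1/2  <
y = 0, z = 1 ↦ 1  ≥
y = 1/2, z = 0 ↦ 1  ≥
y = 1/2, z = 1/2 ↦ 1/2  <
y = 1/2, z = 1 ↦ 1  ≥
y = 1, z = 0 ↦ 0  <
y = 1, z = 1/2 ↦ 1/2  <
y = 1, z = 1 ↦ 1  ≥
So 4 of the 9 assignments meet the threshold.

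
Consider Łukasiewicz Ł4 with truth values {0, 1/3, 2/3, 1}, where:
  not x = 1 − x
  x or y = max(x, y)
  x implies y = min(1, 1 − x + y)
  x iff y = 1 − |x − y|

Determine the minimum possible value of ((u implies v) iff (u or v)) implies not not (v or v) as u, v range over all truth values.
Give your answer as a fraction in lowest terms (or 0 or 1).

1/3

Take u = 1/3, v = 0:
u implies v = 1/3 implies 0 = 2/3
u or v = 1/3 or 0 = 1/3
(u implies v) iff (u or v) = 2/3 iff 1/3 = 2/3
v or v = 0 or 0 = 0
not (v or v) = not 0 = 1
not not (v or v) = not 1 = 0
((u implies v) iff (u or v)) implies not not (v or v) = 2/3 implies 0 = 1/3
No assignment yields a value below 1/3, so this is the minimum.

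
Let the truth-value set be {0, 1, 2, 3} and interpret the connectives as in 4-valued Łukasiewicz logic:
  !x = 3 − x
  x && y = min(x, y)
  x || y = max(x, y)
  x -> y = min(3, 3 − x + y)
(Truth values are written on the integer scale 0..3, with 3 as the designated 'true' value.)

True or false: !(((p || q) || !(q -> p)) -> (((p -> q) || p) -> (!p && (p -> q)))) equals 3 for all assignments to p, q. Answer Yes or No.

Counterexample: take p = 0, q = 0.
p || q = 0 || 0 = 0
q -> p = 0 -> 0 = 3
!(q -> p) = !3 = 0
(p || q) || !(q -> p) = 0 || 0 = 0
p -> q = 0 -> 0 = 3
(p -> q) || p = 3 || 0 = 3
!p = !0 = 3
p -> q = 0 -> 0 = 3
!p && (p -> q) = 3 && 3 = 3
((p -> q) || p) -> (!p && (p -> q)) = 3 -> 3 = 3
((p || q) || !(q -> p)) -> (((p -> q) || p) -> (!p && (p -> q))) = 0 -> 3 = 3
!(((p || q) || !(q -> p)) -> (((p -> q) || p) -> (!p && (p -> q)))) = !3 = 0
This gives 0 ≠ 3.

No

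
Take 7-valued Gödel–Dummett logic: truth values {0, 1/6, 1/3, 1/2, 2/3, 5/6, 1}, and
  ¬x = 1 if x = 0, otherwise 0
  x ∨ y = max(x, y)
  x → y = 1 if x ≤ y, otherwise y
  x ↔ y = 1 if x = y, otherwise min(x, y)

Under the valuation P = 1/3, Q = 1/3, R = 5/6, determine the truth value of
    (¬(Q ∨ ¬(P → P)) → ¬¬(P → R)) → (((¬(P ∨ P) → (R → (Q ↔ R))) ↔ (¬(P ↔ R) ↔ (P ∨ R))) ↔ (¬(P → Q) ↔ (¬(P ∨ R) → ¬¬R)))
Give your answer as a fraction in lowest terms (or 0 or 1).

P → P = 1/3 → 1/3 = 1
¬(P → P) = ¬1 = 0
Q ∨ ¬(P → P) = 1/3 ∨ 0 = 1/3
¬(Q ∨ ¬(P → P)) = ¬1/3 = 0
P → R = 1/3 → 5/6 = 1
¬(P → R) = ¬1 = 0
¬¬(P → R) = ¬0 = 1
¬(Q ∨ ¬(P → P)) → ¬¬(P → R) = 0 → 1 = 1
P ∨ P = 1/3 ∨ 1/3 = 1/3
¬(P ∨ P) = ¬1/3 = 0
Q ↔ R = 1/3 ↔ 5/6 = 1/3
R → (Q ↔ R) = 5/6 → 1/3 = 1/3
¬(P ∨ P) → (R → (Q ↔ R)) = 0 → 1/3 = 1
P ↔ R = 1/3 ↔ 5/6 = 1/3
¬(P ↔ R) = ¬1/3 = 0
P ∨ R = 1/3 ∨ 5/6 = 5/6
¬(P ↔ R) ↔ (P ∨ R) = 0 ↔ 5/6 = 0
(¬(P ∨ P) → (R → (Q ↔ R))) ↔ (¬(P ↔ R) ↔ (P ∨ R)) = 1 ↔ 0 = 0
P → Q = 1/3 → 1/3 = 1
¬(P → Q) = ¬1 = 0
P ∨ R = 1/3 ∨ 5/6 = 5/6
¬(P ∨ R) = ¬5/6 = 0
¬R = ¬5/6 = 0
¬¬R = ¬0 = 1
¬(P ∨ R) → ¬¬R = 0 → 1 = 1
¬(P → Q) ↔ (¬(P ∨ R) → ¬¬R) = 0 ↔ 1 = 0
((¬(P ∨ P) → (R → (Q ↔ R))) ↔ (¬(P ↔ R) ↔ (P ∨ R))) ↔ (¬(P → Q) ↔ (¬(P ∨ R) → ¬¬R)) = 0 ↔ 0 = 1
(¬(Q ∨ ¬(P → P)) → ¬¬(P → R)) → (((¬(P ∨ P) → (R → (Q ↔ R))) ↔ (¬(P ↔ R) ↔ (P ∨ R))) ↔ (¬(P → Q) ↔ (¬(P ∨ R) → ¬¬R))) = 1 → 1 = 1

1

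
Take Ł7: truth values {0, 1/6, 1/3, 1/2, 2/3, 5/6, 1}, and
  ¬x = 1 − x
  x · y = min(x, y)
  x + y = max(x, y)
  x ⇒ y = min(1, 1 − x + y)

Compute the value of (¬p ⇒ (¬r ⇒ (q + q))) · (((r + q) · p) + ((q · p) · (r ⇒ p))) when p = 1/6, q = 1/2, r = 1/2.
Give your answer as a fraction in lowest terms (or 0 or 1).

¬p = ¬1/6 = 5/6
¬r = ¬1/2 = 1/2
q + q = 1/2 + 1/2 = 1/2
¬r ⇒ (q + q) = 1/2 ⇒ 1/2 = 1
¬p ⇒ (¬r ⇒ (q + q)) = 5/6 ⇒ 1 = 1
r + q = 1/2 + 1/2 = 1/2
(r + q) · p = 1/2 · 1/6 = 1/6
q · p = 1/2 · 1/6 = 1/6
r ⇒ p = 1/2 ⇒ 1/6 = 2/3
(q · p) · (r ⇒ p) = 1/6 · 2/3 = 1/6
((r + q) · p) + ((q · p) · (r ⇒ p)) = 1/6 + 1/6 = 1/6
(¬p ⇒ (¬r ⇒ (q + q))) · (((r + q) · p) + ((q · p) · (r ⇒ p))) = 1 · 1/6 = 1/6

1/6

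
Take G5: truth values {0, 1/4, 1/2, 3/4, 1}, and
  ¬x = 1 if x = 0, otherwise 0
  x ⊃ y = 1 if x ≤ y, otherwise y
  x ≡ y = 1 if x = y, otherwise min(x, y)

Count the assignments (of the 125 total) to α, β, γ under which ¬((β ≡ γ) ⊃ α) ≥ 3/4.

value 1: 17 assignments (counts)
value 0: 108 assignments
So 17 of the 125 assignments meet the threshold.

17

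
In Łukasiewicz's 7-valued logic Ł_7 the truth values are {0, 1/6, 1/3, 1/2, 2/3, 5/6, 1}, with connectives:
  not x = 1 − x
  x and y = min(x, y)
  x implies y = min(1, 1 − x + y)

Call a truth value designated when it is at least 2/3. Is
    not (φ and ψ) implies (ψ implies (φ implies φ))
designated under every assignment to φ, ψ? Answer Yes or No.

At φ = 1/6, ψ = 1, for instance:
φ and ψ = 1/6 and 1 = 1/6
not (φ and ψ) = not 1/6 = 5/6
φ implies φ = 1/6 implies 1/6 = 1
ψ implies (φ implies φ) = 1 implies 1 = 1
not (φ and ψ) implies (ψ implies (φ implies φ)) = 5/6 implies 1 = 1
and checking the remaining 48 assignments likewise gives ≥ 2/3 in every case.

Yes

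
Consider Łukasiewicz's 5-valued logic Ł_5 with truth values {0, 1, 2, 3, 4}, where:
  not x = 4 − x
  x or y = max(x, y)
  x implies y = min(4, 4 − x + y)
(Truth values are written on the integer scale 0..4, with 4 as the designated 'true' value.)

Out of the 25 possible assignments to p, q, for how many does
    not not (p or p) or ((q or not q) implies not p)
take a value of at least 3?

value 4: 14 assignments (counts)
value 3: 9 assignments (counts)
value 2: 2 assignments
So 23 of the 25 assignments meet the threshold.

23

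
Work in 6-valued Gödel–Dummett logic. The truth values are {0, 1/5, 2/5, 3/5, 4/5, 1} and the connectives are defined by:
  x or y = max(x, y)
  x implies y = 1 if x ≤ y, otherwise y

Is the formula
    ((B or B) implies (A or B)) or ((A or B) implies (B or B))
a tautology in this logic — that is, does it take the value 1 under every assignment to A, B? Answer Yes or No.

Yes

At A = 1/5, B = 3/5, for instance:
B or B = 3/5 or 3/5 = 3/5
A or B = 1/5 or 3/5 = 3/5
(B or B) implies (A or B) = 3/5 implies 3/5 = 1
(A or B) implies (B or B) = 3/5 implies 3/5 = 1
((B or B) implies (A or B)) or ((A or B) implies (B or B)) = 1 or 1 = 1
and checking the remaining 35 assignments likewise gives ≥ 1 in every case.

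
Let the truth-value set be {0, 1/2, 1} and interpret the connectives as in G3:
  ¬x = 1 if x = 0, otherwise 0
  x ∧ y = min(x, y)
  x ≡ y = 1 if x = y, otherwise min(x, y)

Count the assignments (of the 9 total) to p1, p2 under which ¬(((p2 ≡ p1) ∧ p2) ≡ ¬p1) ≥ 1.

p1 = 0, p2 = 0 ↦ 1  ≥
p1 = 0, p2 = 1/2 ↦ 1  ≥
p1 = 0, p2 = 1 ↦ 1  ≥
p1 = 1/2, p2 = 0 ↦ 0  <
p1 = 1/2, p2 = 1/2 ↦ 1  ≥
p1 = 1/2, p2 = 1 ↦ 1  ≥
p1 = 1, p2 = 0 ↦ 0  <
p1 = 1, p2 = 1/2 ↦ 1  ≥
p1 = 1, p2 = 1 ↦ 1  ≥
So 7 of the 9 assignments meet the threshold.

7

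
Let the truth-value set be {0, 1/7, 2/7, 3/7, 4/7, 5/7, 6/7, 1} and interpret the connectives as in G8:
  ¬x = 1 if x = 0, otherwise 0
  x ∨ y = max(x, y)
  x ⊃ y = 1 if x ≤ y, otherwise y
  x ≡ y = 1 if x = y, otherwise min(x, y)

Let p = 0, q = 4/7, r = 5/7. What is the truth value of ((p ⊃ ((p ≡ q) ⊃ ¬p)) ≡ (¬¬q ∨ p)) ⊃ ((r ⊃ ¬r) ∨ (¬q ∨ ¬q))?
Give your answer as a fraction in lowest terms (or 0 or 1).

0

p ≡ q = 0 ≡ 4/7 = 0
¬p = ¬0 = 1
(p ≡ q) ⊃ ¬p = 0 ⊃ 1 = 1
p ⊃ ((p ≡ q) ⊃ ¬p) = 0 ⊃ 1 = 1
¬q = ¬4/7 = 0
¬¬q = ¬0 = 1
¬¬q ∨ p = 1 ∨ 0 = 1
(p ⊃ ((p ≡ q) ⊃ ¬p)) ≡ (¬¬q ∨ p) = 1 ≡ 1 = 1
¬r = ¬5/7 = 0
r ⊃ ¬r = 5/7 ⊃ 0 = 0
¬q = ¬4/7 = 0
¬q = ¬4/7 = 0
¬q ∨ ¬q = 0 ∨ 0 = 0
(r ⊃ ¬r) ∨ (¬q ∨ ¬q) = 0 ∨ 0 = 0
((p ⊃ ((p ≡ q) ⊃ ¬p)) ≡ (¬¬q ∨ p)) ⊃ ((r ⊃ ¬r) ∨ (¬q ∨ ¬q)) = 1 ⊃ 0 = 0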